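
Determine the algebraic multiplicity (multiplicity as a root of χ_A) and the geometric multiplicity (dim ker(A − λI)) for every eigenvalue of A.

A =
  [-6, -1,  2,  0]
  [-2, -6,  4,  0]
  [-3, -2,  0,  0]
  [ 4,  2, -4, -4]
λ = -4: alg = 4, geom = 2

Step 1 — factor the characteristic polynomial to read off the algebraic multiplicities:
  χ_A(x) = (x + 4)^4

Step 2 — compute geometric multiplicities via the rank-nullity identity g(λ) = n − rank(A − λI):
  rank(A − (-4)·I) = 2, so dim ker(A − (-4)·I) = n − 2 = 2

Summary:
  λ = -4: algebraic multiplicity = 4, geometric multiplicity = 2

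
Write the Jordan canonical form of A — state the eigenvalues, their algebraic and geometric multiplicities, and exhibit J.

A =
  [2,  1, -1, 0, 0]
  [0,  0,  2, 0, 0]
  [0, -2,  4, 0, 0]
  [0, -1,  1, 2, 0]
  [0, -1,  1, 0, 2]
J_2(2) ⊕ J_1(2) ⊕ J_1(2) ⊕ J_1(2)

The characteristic polynomial is
  det(x·I − A) = x^5 - 10*x^4 + 40*x^3 - 80*x^2 + 80*x - 32 = (x - 2)^5

Eigenvalues and multiplicities (the geometric multiplicity of λ is n − rank(A − λI), which equals the number of Jordan blocks for λ):
  λ = 2: algebraic multiplicity = 5, geometric multiplicity = 4

Determining the block sizes for each eigenvalue:
  λ = 2: 4 blocks summing to 5 forces exactly one block of size 2 and the rest size 1 → block sizes [2, 1, 1, 1]

Assembling the blocks gives a Jordan form
J =
  [2, 1, 0, 0, 0]
  [0, 2, 0, 0, 0]
  [0, 0, 2, 0, 0]
  [0, 0, 0, 2, 0]
  [0, 0, 0, 0, 2]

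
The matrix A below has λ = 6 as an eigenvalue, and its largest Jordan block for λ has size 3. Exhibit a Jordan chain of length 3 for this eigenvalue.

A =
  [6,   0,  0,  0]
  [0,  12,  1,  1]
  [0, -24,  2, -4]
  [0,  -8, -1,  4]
A Jordan chain for λ = 6 of length 3:
v_1 = (0, 4, -16, -8)ᵀ
v_2 = (0, 6, -24, -8)ᵀ
v_3 = (0, 1, 0, 0)ᵀ

Let N = A − (6)·I. We want v_3 with N^3 v_3 = 0 but N^2 v_3 ≠ 0; then v_{j-1} := N · v_j for j = 3, …, 2.

Pick v_3 = (0, 1, 0, 0)ᵀ.
Then v_2 = N · v_3 = (0, 6, -24, -8)ᵀ.
Then v_1 = N · v_2 = (0, 4, -16, -8)ᵀ.

Sanity check: (A − (6)·I) v_1 = (0, 0, 0, 0)ᵀ = 0. ✓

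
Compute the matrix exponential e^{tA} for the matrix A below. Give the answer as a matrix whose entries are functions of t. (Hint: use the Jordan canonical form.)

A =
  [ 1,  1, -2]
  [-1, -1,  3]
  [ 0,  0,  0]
e^{tA} =
  [t + 1, t, t^2/2 - 2*t]
  [-t, 1 - t, -t^2/2 + 3*t]
  [0, 0, 1]

Strategy: write A = P · J · P⁻¹ where J is a Jordan canonical form, so e^{tA} = P · e^{tJ} · P⁻¹, and e^{tJ} can be computed block-by-block.

A has Jordan form
J =
  [0, 1, 0]
  [0, 0, 1]
  [0, 0, 0]
(up to reordering of blocks).

Per-block formulas:
  For a 3×3 Jordan block J_3(0): exp(t · J_3(0)) = e^(0t)·(I + t·N + (t^2/2)·N^2), where N is the 3×3 nilpotent shift.

After assembling e^{tJ} and conjugating by P, we get:

e^{tA} =
  [t + 1, t, t^2/2 - 2*t]
  [-t, 1 - t, -t^2/2 + 3*t]
  [0, 0, 1]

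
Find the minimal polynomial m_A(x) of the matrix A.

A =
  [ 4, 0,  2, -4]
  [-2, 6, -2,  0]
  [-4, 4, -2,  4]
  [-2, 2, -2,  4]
x^2 - 6*x + 8

The characteristic polynomial is χ_A(x) = (x - 4)^2*(x - 2)^2, so the eigenvalues are known. The minimal polynomial is
  m_A(x) = Π_λ (x − λ)^{k_λ}
where k_λ is the size of the *largest* Jordan block for λ (equivalently, the smallest k with (A − λI)^k v = 0 for every generalised eigenvector v of λ).

  λ = 2: largest Jordan block has size 1, contributing (x − 2)
  λ = 4: largest Jordan block has size 1, contributing (x − 4)

So m_A(x) = (x - 4)*(x - 2) = x^2 - 6*x + 8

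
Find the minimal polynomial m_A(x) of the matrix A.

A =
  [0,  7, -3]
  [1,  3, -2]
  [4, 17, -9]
x^3 + 6*x^2 + 12*x + 8

The characteristic polynomial is χ_A(x) = (x + 2)^3, so the eigenvalues are known. The minimal polynomial is
  m_A(x) = Π_λ (x − λ)^{k_λ}
where k_λ is the size of the *largest* Jordan block for λ (equivalently, the smallest k with (A − λI)^k v = 0 for every generalised eigenvector v of λ).

  λ = -2: largest Jordan block has size 3, contributing (x + 2)^3

So m_A(x) = (x + 2)^3 = x^3 + 6*x^2 + 12*x + 8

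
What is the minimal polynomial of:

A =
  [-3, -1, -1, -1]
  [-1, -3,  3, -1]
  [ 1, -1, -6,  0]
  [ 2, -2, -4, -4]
x^3 + 12*x^2 + 48*x + 64

The characteristic polynomial is χ_A(x) = (x + 4)^4, so the eigenvalues are known. The minimal polynomial is
  m_A(x) = Π_λ (x − λ)^{k_λ}
where k_λ is the size of the *largest* Jordan block for λ (equivalently, the smallest k with (A − λI)^k v = 0 for every generalised eigenvector v of λ).

  λ = -4: largest Jordan block has size 3, contributing (x + 4)^3

So m_A(x) = (x + 4)^3 = x^3 + 12*x^2 + 48*x + 64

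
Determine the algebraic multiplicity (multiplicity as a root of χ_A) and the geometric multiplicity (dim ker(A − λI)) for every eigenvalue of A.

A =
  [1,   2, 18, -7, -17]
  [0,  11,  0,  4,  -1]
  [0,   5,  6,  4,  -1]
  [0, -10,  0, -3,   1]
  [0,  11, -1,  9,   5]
λ = 1: alg = 2, geom = 2; λ = 6: alg = 3, geom = 1

Step 1 — factor the characteristic polynomial to read off the algebraic multiplicities:
  χ_A(x) = (x - 6)^3*(x - 1)^2

Step 2 — compute geometric multiplicities via the rank-nullity identity g(λ) = n − rank(A − λI):
  rank(A − (1)·I) = 3, so dim ker(A − (1)·I) = n − 3 = 2
  rank(A − (6)·I) = 4, so dim ker(A − (6)·I) = n − 4 = 1

Summary:
  λ = 1: algebraic multiplicity = 2, geometric multiplicity = 2
  λ = 6: algebraic multiplicity = 3, geometric multiplicity = 1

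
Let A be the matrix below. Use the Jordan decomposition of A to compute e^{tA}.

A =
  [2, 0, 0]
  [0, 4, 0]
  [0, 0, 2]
e^{tA} =
  [exp(2*t), 0, 0]
  [0, exp(4*t), 0]
  [0, 0, exp(2*t)]

Strategy: write A = P · J · P⁻¹ where J is a Jordan canonical form, so e^{tA} = P · e^{tJ} · P⁻¹, and e^{tJ} can be computed block-by-block.

A has Jordan form
J =
  [2, 0, 0]
  [0, 2, 0]
  [0, 0, 4]
(up to reordering of blocks).

Per-block formulas:
  For a 1×1 block at λ = 2: exp(t · [2]) = [e^(2t)].
  For a 1×1 block at λ = 4: exp(t · [4]) = [e^(4t)].

After assembling e^{tJ} and conjugating by P, we get:

e^{tA} =
  [exp(2*t), 0, 0]
  [0, exp(4*t), 0]
  [0, 0, exp(2*t)]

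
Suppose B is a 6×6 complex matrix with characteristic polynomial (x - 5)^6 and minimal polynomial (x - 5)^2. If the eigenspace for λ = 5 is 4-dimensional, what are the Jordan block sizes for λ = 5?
Block sizes for λ = 5: [2, 2, 1, 1]

Step 1 — from the characteristic polynomial, algebraic multiplicity of λ = 5 is 6. From dim ker(B − (5)·I) = 4, there are exactly 4 Jordan blocks for λ = 5.
Step 2 — from the minimal polynomial, the factor (x − 5)^2 tells us the largest block for λ = 5 has size 2.
Step 3 — with total size 6, 4 blocks, and largest block 2, the block sizes (in nonincreasing order) are [2, 2, 1, 1].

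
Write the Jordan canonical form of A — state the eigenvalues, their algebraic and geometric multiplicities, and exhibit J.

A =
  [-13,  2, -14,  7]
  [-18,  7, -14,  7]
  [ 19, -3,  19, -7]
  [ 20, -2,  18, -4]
J_1(-4) ⊕ J_1(3) ⊕ J_2(5)

The characteristic polynomial is
  det(x·I − A) = x^4 - 9*x^3 + 3*x^2 + 145*x - 300 = (x - 5)^2*(x - 3)*(x + 4)

Eigenvalues and multiplicities (the geometric multiplicity of λ is n − rank(A − λI), which equals the number of Jordan blocks for λ):
  λ = -4: algebraic multiplicity = 1, geometric multiplicity = 1
  λ = 3: algebraic multiplicity = 1, geometric multiplicity = 1
  λ = 5: algebraic multiplicity = 2, geometric multiplicity = 1

Determining the block sizes for each eigenvalue:
  λ = -4: one block (gm = 1), so the single block has size am = 1 → block sizes [1]
  λ = 3: one block (gm = 1), so the single block has size am = 1 → block sizes [1]
  λ = 5: one block (gm = 1), so the single block has size am = 2 → block sizes [2]

Assembling the blocks gives a Jordan form
J =
  [-4, 0, 0, 0]
  [ 0, 3, 0, 0]
  [ 0, 0, 5, 1]
  [ 0, 0, 0, 5]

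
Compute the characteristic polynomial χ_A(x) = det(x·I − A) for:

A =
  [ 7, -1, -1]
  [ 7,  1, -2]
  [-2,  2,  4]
x^3 - 12*x^2 + 48*x - 64

Expanding det(x·I − A) (e.g. by cofactor expansion or by noting that A is similar to its Jordan form J, which has the same characteristic polynomial as A) gives
  χ_A(x) = x^3 - 12*x^2 + 48*x - 64
which factors as (x - 4)^3. The eigenvalues (with algebraic multiplicities) are λ = 4 with multiplicity 3.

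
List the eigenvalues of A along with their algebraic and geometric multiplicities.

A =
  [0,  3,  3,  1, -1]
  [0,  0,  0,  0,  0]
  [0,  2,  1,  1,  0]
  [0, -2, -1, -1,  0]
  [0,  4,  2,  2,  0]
λ = 0: alg = 5, geom = 3

Step 1 — factor the characteristic polynomial to read off the algebraic multiplicities:
  χ_A(x) = x^5

Step 2 — compute geometric multiplicities via the rank-nullity identity g(λ) = n − rank(A − λI):
  rank(A − (0)·I) = 2, so dim ker(A − (0)·I) = n − 2 = 3

Summary:
  λ = 0: algebraic multiplicity = 5, geometric multiplicity = 3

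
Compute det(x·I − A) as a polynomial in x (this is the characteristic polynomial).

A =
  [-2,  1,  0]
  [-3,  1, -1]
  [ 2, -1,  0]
x^3 + x^2

Expanding det(x·I − A) (e.g. by cofactor expansion or by noting that A is similar to its Jordan form J, which has the same characteristic polynomial as A) gives
  χ_A(x) = x^3 + x^2
which factors as x^2*(x + 1). The eigenvalues (with algebraic multiplicities) are λ = -1 with multiplicity 1, λ = 0 with multiplicity 2.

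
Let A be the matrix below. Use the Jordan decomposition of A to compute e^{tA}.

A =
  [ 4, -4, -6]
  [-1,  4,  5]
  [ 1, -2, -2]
e^{tA} =
  [t^2*exp(2*t) + 2*t*exp(2*t) + exp(2*t), -2*t^2*exp(2*t) - 4*t*exp(2*t), -4*t^2*exp(2*t) - 6*t*exp(2*t)]
  [t^2*exp(2*t)/2 - t*exp(2*t), -t^2*exp(2*t) + 2*t*exp(2*t) + exp(2*t), -2*t^2*exp(2*t) + 5*t*exp(2*t)]
  [t*exp(2*t), -2*t*exp(2*t), -4*t*exp(2*t) + exp(2*t)]

Strategy: write A = P · J · P⁻¹ where J is a Jordan canonical form, so e^{tA} = P · e^{tJ} · P⁻¹, and e^{tJ} can be computed block-by-block.

A has Jordan form
J =
  [2, 1, 0]
  [0, 2, 1]
  [0, 0, 2]
(up to reordering of blocks).

Per-block formulas:
  For a 3×3 Jordan block J_3(2): exp(t · J_3(2)) = e^(2t)·(I + t·N + (t^2/2)·N^2), where N is the 3×3 nilpotent shift.

After assembling e^{tJ} and conjugating by P, we get:

e^{tA} =
  [t^2*exp(2*t) + 2*t*exp(2*t) + exp(2*t), -2*t^2*exp(2*t) - 4*t*exp(2*t), -4*t^2*exp(2*t) - 6*t*exp(2*t)]
  [t^2*exp(2*t)/2 - t*exp(2*t), -t^2*exp(2*t) + 2*t*exp(2*t) + exp(2*t), -2*t^2*exp(2*t) + 5*t*exp(2*t)]
  [t*exp(2*t), -2*t*exp(2*t), -4*t*exp(2*t) + exp(2*t)]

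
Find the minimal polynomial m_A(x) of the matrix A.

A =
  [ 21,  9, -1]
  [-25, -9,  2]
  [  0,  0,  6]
x^3 - 18*x^2 + 108*x - 216

The characteristic polynomial is χ_A(x) = (x - 6)^3, so the eigenvalues are known. The minimal polynomial is
  m_A(x) = Π_λ (x − λ)^{k_λ}
where k_λ is the size of the *largest* Jordan block for λ (equivalently, the smallest k with (A − λI)^k v = 0 for every generalised eigenvector v of λ).

  λ = 6: largest Jordan block has size 3, contributing (x − 6)^3

So m_A(x) = (x - 6)^3 = x^3 - 18*x^2 + 108*x - 216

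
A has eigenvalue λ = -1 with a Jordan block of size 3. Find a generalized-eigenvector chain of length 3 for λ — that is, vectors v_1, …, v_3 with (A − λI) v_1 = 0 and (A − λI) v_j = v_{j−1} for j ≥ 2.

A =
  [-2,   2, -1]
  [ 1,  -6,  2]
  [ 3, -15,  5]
A Jordan chain for λ = -1 of length 3:
v_1 = (3, -3, -9)ᵀ
v_2 = (2, -5, -15)ᵀ
v_3 = (0, 1, 0)ᵀ

Let N = A − (-1)·I. We want v_3 with N^3 v_3 = 0 but N^2 v_3 ≠ 0; then v_{j-1} := N · v_j for j = 3, …, 2.

Pick v_3 = (0, 1, 0)ᵀ.
Then v_2 = N · v_3 = (2, -5, -15)ᵀ.
Then v_1 = N · v_2 = (3, -3, -9)ᵀ.

Sanity check: (A − (-1)·I) v_1 = (0, 0, 0)ᵀ = 0. ✓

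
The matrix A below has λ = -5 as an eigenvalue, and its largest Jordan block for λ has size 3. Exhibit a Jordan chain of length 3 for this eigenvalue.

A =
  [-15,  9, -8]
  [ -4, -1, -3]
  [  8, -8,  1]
A Jordan chain for λ = -5 of length 3:
v_1 = (10, 4, -8)ᵀ
v_2 = (9, 4, -8)ᵀ
v_3 = (0, 1, 0)ᵀ

Let N = A − (-5)·I. We want v_3 with N^3 v_3 = 0 but N^2 v_3 ≠ 0; then v_{j-1} := N · v_j for j = 3, …, 2.

Pick v_3 = (0, 1, 0)ᵀ.
Then v_2 = N · v_3 = (9, 4, -8)ᵀ.
Then v_1 = N · v_2 = (10, 4, -8)ᵀ.

Sanity check: (A − (-5)·I) v_1 = (0, 0, 0)ᵀ = 0. ✓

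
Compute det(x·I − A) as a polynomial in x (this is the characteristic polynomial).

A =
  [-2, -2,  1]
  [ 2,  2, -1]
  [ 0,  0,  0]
x^3

Expanding det(x·I − A) (e.g. by cofactor expansion or by noting that A is similar to its Jordan form J, which has the same characteristic polynomial as A) gives
  χ_A(x) = x^3
which factors as x^3. The eigenvalues (with algebraic multiplicities) are λ = 0 with multiplicity 3.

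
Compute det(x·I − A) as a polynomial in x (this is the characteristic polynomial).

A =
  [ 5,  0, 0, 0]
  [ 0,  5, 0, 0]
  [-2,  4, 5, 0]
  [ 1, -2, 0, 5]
x^4 - 20*x^3 + 150*x^2 - 500*x + 625

Expanding det(x·I − A) (e.g. by cofactor expansion or by noting that A is similar to its Jordan form J, which has the same characteristic polynomial as A) gives
  χ_A(x) = x^4 - 20*x^3 + 150*x^2 - 500*x + 625
which factors as (x - 5)^4. The eigenvalues (with algebraic multiplicities) are λ = 5 with multiplicity 4.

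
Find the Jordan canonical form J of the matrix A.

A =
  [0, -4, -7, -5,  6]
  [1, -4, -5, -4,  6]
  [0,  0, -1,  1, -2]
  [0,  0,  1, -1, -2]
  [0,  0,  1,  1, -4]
J_2(-2) ⊕ J_2(-2) ⊕ J_1(-2)

The characteristic polynomial is
  det(x·I − A) = x^5 + 10*x^4 + 40*x^3 + 80*x^2 + 80*x + 32 = (x + 2)^5

Eigenvalues and multiplicities (the geometric multiplicity of λ is n − rank(A − λI), which equals the number of Jordan blocks for λ):
  λ = -2: algebraic multiplicity = 5, geometric multiplicity = 3

Determining the block sizes for each eigenvalue:
  λ = -2: with am = 5 and gm = 3, the partition is not yet determined (e.g. several partitions of 5 into 3 parts exist). Let N = A − (-2)·I. Computing rank(N^1) = 2, rank(N^2) = 0; the number of blocks of size ≥ j is rank(N^{j−1}) − rank(N^j), giving [3, 2]. So we have 2 block(s) of size 2, 1 block(s) of size 1 → block sizes [2, 2, 1]

Assembling the blocks gives a Jordan form
J =
  [-2,  1,  0,  0,  0]
  [ 0, -2,  0,  0,  0]
  [ 0,  0, -2,  1,  0]
  [ 0,  0,  0, -2,  0]
  [ 0,  0,  0,  0, -2]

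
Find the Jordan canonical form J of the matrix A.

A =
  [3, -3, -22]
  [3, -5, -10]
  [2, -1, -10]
J_3(-4)

The characteristic polynomial is
  det(x·I − A) = x^3 + 12*x^2 + 48*x + 64 = (x + 4)^3

Eigenvalues and multiplicities (the geometric multiplicity of λ is n − rank(A − λI), which equals the number of Jordan blocks for λ):
  λ = -4: algebraic multiplicity = 3, geometric multiplicity = 1

Determining the block sizes for each eigenvalue:
  λ = -4: one block (gm = 1), so the single block has size am = 3 → block sizes [3]

Assembling the blocks gives a Jordan form
J =
  [-4,  1,  0]
  [ 0, -4,  1]
  [ 0,  0, -4]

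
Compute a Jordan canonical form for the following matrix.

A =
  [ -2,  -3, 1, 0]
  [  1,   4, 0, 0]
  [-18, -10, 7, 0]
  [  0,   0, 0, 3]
J_3(3) ⊕ J_1(3)

The characteristic polynomial is
  det(x·I − A) = x^4 - 12*x^3 + 54*x^2 - 108*x + 81 = (x - 3)^4

Eigenvalues and multiplicities (the geometric multiplicity of λ is n − rank(A − λI), which equals the number of Jordan blocks for λ):
  λ = 3: algebraic multiplicity = 4, geometric multiplicity = 2

Determining the block sizes for each eigenvalue:
  λ = 3: with am = 4 and gm = 2, the partition is not yet determined (e.g. several partitions of 4 into 2 parts exist). Let N = A − (3)·I. Computing rank(N^1) = 2, rank(N^2) = 1, rank(N^3) = 0; the number of blocks of size ≥ j is rank(N^{j−1}) − rank(N^j), giving [2, 1, 1]. So we have 1 block(s) of size 3, 1 block(s) of size 1 → block sizes [3, 1]

Assembling the blocks gives a Jordan form
J =
  [3, 1, 0, 0]
  [0, 3, 1, 0]
  [0, 0, 3, 0]
  [0, 0, 0, 3]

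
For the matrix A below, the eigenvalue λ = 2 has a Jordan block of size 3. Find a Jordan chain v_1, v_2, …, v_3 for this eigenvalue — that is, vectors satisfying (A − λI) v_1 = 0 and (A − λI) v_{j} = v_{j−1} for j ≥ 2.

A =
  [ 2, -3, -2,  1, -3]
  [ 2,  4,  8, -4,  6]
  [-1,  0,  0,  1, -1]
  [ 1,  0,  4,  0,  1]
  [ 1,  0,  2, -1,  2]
A Jordan chain for λ = 2 of length 3:
v_1 = (0, 0, -1, -2, 0)ᵀ
v_2 = (3, 0, -1, 1, 1)ᵀ
v_3 = (1, -1, 0, 0, 0)ᵀ

Let N = A − (2)·I. We want v_3 with N^3 v_3 = 0 but N^2 v_3 ≠ 0; then v_{j-1} := N · v_j for j = 3, …, 2.

Pick v_3 = (1, -1, 0, 0, 0)ᵀ.
Then v_2 = N · v_3 = (3, 0, -1, 1, 1)ᵀ.
Then v_1 = N · v_2 = (0, 0, -1, -2, 0)ᵀ.

Sanity check: (A − (2)·I) v_1 = (0, 0, 0, 0, 0)ᵀ = 0. ✓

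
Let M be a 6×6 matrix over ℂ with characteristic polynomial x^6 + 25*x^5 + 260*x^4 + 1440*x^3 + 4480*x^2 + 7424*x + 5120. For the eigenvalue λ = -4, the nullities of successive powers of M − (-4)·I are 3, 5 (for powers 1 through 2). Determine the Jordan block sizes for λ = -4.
Block sizes for λ = -4: [2, 2, 1]

From the dimensions of kernels of powers, the number of Jordan blocks of size at least j is d_j − d_{j−1} where d_j = dim ker(N^j) (with d_0 = 0). Computing the differences gives [3, 2].
The number of blocks of size exactly k is (#blocks of size ≥ k) − (#blocks of size ≥ k + 1), so the partition is: 1 block(s) of size 1, 2 block(s) of size 2.
In nonincreasing order the block sizes are [2, 2, 1].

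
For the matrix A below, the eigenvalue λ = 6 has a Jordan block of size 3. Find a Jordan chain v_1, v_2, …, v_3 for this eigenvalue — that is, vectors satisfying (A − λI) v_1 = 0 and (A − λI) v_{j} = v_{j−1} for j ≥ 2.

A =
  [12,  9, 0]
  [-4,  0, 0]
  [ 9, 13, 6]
A Jordan chain for λ = 6 of length 3:
v_1 = (0, 0, 2)ᵀ
v_2 = (6, -4, 9)ᵀ
v_3 = (1, 0, 0)ᵀ

Let N = A − (6)·I. We want v_3 with N^3 v_3 = 0 but N^2 v_3 ≠ 0; then v_{j-1} := N · v_j for j = 3, …, 2.

Pick v_3 = (1, 0, 0)ᵀ.
Then v_2 = N · v_3 = (6, -4, 9)ᵀ.
Then v_1 = N · v_2 = (0, 0, 2)ᵀ.

Sanity check: (A − (6)·I) v_1 = (0, 0, 0)ᵀ = 0. ✓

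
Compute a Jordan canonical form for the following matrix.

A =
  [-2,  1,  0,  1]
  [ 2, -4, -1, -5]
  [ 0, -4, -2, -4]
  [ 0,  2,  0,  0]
J_3(-2) ⊕ J_1(-2)

The characteristic polynomial is
  det(x·I − A) = x^4 + 8*x^3 + 24*x^2 + 32*x + 16 = (x + 2)^4

Eigenvalues and multiplicities (the geometric multiplicity of λ is n − rank(A − λI), which equals the number of Jordan blocks for λ):
  λ = -2: algebraic multiplicity = 4, geometric multiplicity = 2

Determining the block sizes for each eigenvalue:
  λ = -2: with am = 4 and gm = 2, the partition is not yet determined (e.g. several partitions of 4 into 2 parts exist). Let N = A − (-2)·I. Computing rank(N^1) = 2, rank(N^2) = 1, rank(N^3) = 0; the number of blocks of size ≥ j is rank(N^{j−1}) − rank(N^j), giving [2, 1, 1]. So we have 1 block(s) of size 3, 1 block(s) of size 1 → block sizes [3, 1]

Assembling the blocks gives a Jordan form
J =
  [-2,  1,  0,  0]
  [ 0, -2,  1,  0]
  [ 0,  0, -2,  0]
  [ 0,  0,  0, -2]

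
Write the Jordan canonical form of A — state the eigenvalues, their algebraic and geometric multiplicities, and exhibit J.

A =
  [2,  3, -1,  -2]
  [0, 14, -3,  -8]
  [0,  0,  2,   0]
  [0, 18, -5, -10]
J_3(2) ⊕ J_1(2)

The characteristic polynomial is
  det(x·I − A) = x^4 - 8*x^3 + 24*x^2 - 32*x + 16 = (x - 2)^4

Eigenvalues and multiplicities (the geometric multiplicity of λ is n − rank(A − λI), which equals the number of Jordan blocks for λ):
  λ = 2: algebraic multiplicity = 4, geometric multiplicity = 2

Determining the block sizes for each eigenvalue:
  λ = 2: with am = 4 and gm = 2, the partition is not yet determined (e.g. several partitions of 4 into 2 parts exist). Let N = A − (2)·I. Computing rank(N^1) = 2, rank(N^2) = 1, rank(N^3) = 0; the number of blocks of size ≥ j is rank(N^{j−1}) − rank(N^j), giving [2, 1, 1]. So we have 1 block(s) of size 3, 1 block(s) of size 1 → block sizes [3, 1]

Assembling the blocks gives a Jordan form
J =
  [2, 1, 0, 0]
  [0, 2, 1, 0]
  [0, 0, 2, 0]
  [0, 0, 0, 2]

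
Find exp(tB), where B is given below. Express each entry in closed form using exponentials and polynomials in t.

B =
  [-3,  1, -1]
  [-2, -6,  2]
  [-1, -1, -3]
e^{tB} =
  [t*exp(-4*t) + exp(-4*t), t*exp(-4*t), -t*exp(-4*t)]
  [-2*t*exp(-4*t), -2*t*exp(-4*t) + exp(-4*t), 2*t*exp(-4*t)]
  [-t*exp(-4*t), -t*exp(-4*t), t*exp(-4*t) + exp(-4*t)]

Strategy: write B = P · J · P⁻¹ where J is a Jordan canonical form, so e^{tB} = P · e^{tJ} · P⁻¹, and e^{tJ} can be computed block-by-block.

B has Jordan form
J =
  [-4,  1,  0]
  [ 0, -4,  0]
  [ 0,  0, -4]
(up to reordering of blocks).

Per-block formulas:
  For a 1×1 block at λ = -4: exp(t · [-4]) = [e^(-4t)].
  For a 2×2 Jordan block J_2(-4): exp(t · J_2(-4)) = e^(-4t)·(I + t·N), where N is the 2×2 nilpotent shift.

After assembling e^{tJ} and conjugating by P, we get:

e^{tB} =
  [t*exp(-4*t) + exp(-4*t), t*exp(-4*t), -t*exp(-4*t)]
  [-2*t*exp(-4*t), -2*t*exp(-4*t) + exp(-4*t), 2*t*exp(-4*t)]
  [-t*exp(-4*t), -t*exp(-4*t), t*exp(-4*t) + exp(-4*t)]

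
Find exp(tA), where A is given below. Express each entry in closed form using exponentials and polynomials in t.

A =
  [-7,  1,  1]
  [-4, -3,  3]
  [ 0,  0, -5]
e^{tA} =
  [-2*t*exp(-5*t) + exp(-5*t), t*exp(-5*t), t^2*exp(-5*t)/2 + t*exp(-5*t)]
  [-4*t*exp(-5*t), 2*t*exp(-5*t) + exp(-5*t), t^2*exp(-5*t) + 3*t*exp(-5*t)]
  [0, 0, exp(-5*t)]

Strategy: write A = P · J · P⁻¹ where J is a Jordan canonical form, so e^{tA} = P · e^{tJ} · P⁻¹, and e^{tJ} can be computed block-by-block.

A has Jordan form
J =
  [-5,  1,  0]
  [ 0, -5,  1]
  [ 0,  0, -5]
(up to reordering of blocks).

Per-block formulas:
  For a 3×3 Jordan block J_3(-5): exp(t · J_3(-5)) = e^(-5t)·(I + t·N + (t^2/2)·N^2), where N is the 3×3 nilpotent shift.

After assembling e^{tJ} and conjugating by P, we get:

e^{tA} =
  [-2*t*exp(-5*t) + exp(-5*t), t*exp(-5*t), t^2*exp(-5*t)/2 + t*exp(-5*t)]
  [-4*t*exp(-5*t), 2*t*exp(-5*t) + exp(-5*t), t^2*exp(-5*t) + 3*t*exp(-5*t)]
  [0, 0, exp(-5*t)]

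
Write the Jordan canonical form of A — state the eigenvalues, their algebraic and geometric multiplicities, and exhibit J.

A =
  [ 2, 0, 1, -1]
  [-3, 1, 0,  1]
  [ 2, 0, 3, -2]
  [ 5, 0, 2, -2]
J_3(1) ⊕ J_1(1)

The characteristic polynomial is
  det(x·I − A) = x^4 - 4*x^3 + 6*x^2 - 4*x + 1 = (x - 1)^4

Eigenvalues and multiplicities (the geometric multiplicity of λ is n − rank(A − λI), which equals the number of Jordan blocks for λ):
  λ = 1: algebraic multiplicity = 4, geometric multiplicity = 2

Determining the block sizes for each eigenvalue:
  λ = 1: with am = 4 and gm = 2, the partition is not yet determined (e.g. several partitions of 4 into 2 parts exist). Let N = A − (1)·I. Computing rank(N^1) = 2, rank(N^2) = 1, rank(N^3) = 0; the number of blocks of size ≥ j is rank(N^{j−1}) − rank(N^j), giving [2, 1, 1]. So we have 1 block(s) of size 3, 1 block(s) of size 1 → block sizes [3, 1]

Assembling the blocks gives a Jordan form
J =
  [1, 1, 0, 0]
  [0, 1, 1, 0]
  [0, 0, 1, 0]
  [0, 0, 0, 1]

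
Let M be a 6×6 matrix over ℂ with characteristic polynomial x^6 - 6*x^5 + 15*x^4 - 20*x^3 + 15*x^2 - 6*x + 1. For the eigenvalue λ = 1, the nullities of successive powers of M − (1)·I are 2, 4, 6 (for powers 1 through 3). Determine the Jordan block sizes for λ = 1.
Block sizes for λ = 1: [3, 3]

From the dimensions of kernels of powers, the number of Jordan blocks of size at least j is d_j − d_{j−1} where d_j = dim ker(N^j) (with d_0 = 0). Computing the differences gives [2, 2, 2].
The number of blocks of size exactly k is (#blocks of size ≥ k) − (#blocks of size ≥ k + 1), so the partition is: 2 block(s) of size 3.
In nonincreasing order the block sizes are [3, 3].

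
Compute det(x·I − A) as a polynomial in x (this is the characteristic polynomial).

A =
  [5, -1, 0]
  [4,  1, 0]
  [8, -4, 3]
x^3 - 9*x^2 + 27*x - 27

Expanding det(x·I − A) (e.g. by cofactor expansion or by noting that A is similar to its Jordan form J, which has the same characteristic polynomial as A) gives
  χ_A(x) = x^3 - 9*x^2 + 27*x - 27
which factors as (x - 3)^3. The eigenvalues (with algebraic multiplicities) are λ = 3 with multiplicity 3.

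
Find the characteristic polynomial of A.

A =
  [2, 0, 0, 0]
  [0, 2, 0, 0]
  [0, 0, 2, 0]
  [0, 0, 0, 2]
x^4 - 8*x^3 + 24*x^2 - 32*x + 16

Expanding det(x·I − A) (e.g. by cofactor expansion or by noting that A is similar to its Jordan form J, which has the same characteristic polynomial as A) gives
  χ_A(x) = x^4 - 8*x^3 + 24*x^2 - 32*x + 16
which factors as (x - 2)^4. The eigenvalues (with algebraic multiplicities) are λ = 2 with multiplicity 4.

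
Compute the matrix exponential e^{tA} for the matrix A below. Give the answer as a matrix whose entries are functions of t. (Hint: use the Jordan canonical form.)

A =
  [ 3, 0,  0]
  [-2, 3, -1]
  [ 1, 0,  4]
e^{tA} =
  [exp(3*t), 0, 0]
  [-t*exp(3*t) - exp(4*t) + exp(3*t), exp(3*t), -exp(4*t) + exp(3*t)]
  [exp(4*t) - exp(3*t), 0, exp(4*t)]

Strategy: write A = P · J · P⁻¹ where J is a Jordan canonical form, so e^{tA} = P · e^{tJ} · P⁻¹, and e^{tJ} can be computed block-by-block.

A has Jordan form
J =
  [3, 1, 0]
  [0, 3, 0]
  [0, 0, 4]
(up to reordering of blocks).

Per-block formulas:
  For a 2×2 Jordan block J_2(3): exp(t · J_2(3)) = e^(3t)·(I + t·N), where N is the 2×2 nilpotent shift.
  For a 1×1 block at λ = 4: exp(t · [4]) = [e^(4t)].

After assembling e^{tJ} and conjugating by P, we get:

e^{tA} =
  [exp(3*t), 0, 0]
  [-t*exp(3*t) - exp(4*t) + exp(3*t), exp(3*t), -exp(4*t) + exp(3*t)]
  [exp(4*t) - exp(3*t), 0, exp(4*t)]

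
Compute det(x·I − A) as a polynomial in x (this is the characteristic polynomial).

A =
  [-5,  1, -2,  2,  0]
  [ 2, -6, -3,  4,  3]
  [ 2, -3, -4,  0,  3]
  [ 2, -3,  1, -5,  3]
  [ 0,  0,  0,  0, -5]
x^5 + 25*x^4 + 250*x^3 + 1250*x^2 + 3125*x + 3125

Expanding det(x·I − A) (e.g. by cofactor expansion or by noting that A is similar to its Jordan form J, which has the same characteristic polynomial as A) gives
  χ_A(x) = x^5 + 25*x^4 + 250*x^3 + 1250*x^2 + 3125*x + 3125
which factors as (x + 5)^5. The eigenvalues (with algebraic multiplicities) are λ = -5 with multiplicity 5.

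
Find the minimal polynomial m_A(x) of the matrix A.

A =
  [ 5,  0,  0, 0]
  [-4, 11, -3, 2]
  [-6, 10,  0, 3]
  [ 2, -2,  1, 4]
x^3 - 15*x^2 + 75*x - 125

The characteristic polynomial is χ_A(x) = (x - 5)^4, so the eigenvalues are known. The minimal polynomial is
  m_A(x) = Π_λ (x − λ)^{k_λ}
where k_λ is the size of the *largest* Jordan block for λ (equivalently, the smallest k with (A − λI)^k v = 0 for every generalised eigenvector v of λ).

  λ = 5: largest Jordan block has size 3, contributing (x − 5)^3

So m_A(x) = (x - 5)^3 = x^3 - 15*x^2 + 75*x - 125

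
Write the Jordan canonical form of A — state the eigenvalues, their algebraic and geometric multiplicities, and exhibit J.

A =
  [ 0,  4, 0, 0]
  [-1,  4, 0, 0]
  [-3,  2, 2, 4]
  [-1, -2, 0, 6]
J_2(2) ⊕ J_1(2) ⊕ J_1(6)

The characteristic polynomial is
  det(x·I − A) = x^4 - 12*x^3 + 48*x^2 - 80*x + 48 = (x - 6)*(x - 2)^3

Eigenvalues and multiplicities (the geometric multiplicity of λ is n − rank(A − λI), which equals the number of Jordan blocks for λ):
  λ = 2: algebraic multiplicity = 3, geometric multiplicity = 2
  λ = 6: algebraic multiplicity = 1, geometric multiplicity = 1

Determining the block sizes for each eigenvalue:
  λ = 2: 2 blocks summing to 3 forces exactly one block of size 2 and the rest size 1 → block sizes [2, 1]
  λ = 6: one block (gm = 1), so the single block has size am = 1 → block sizes [1]

Assembling the blocks gives a Jordan form
J =
  [2, 1, 0, 0]
  [0, 2, 0, 0]
  [0, 0, 2, 0]
  [0, 0, 0, 6]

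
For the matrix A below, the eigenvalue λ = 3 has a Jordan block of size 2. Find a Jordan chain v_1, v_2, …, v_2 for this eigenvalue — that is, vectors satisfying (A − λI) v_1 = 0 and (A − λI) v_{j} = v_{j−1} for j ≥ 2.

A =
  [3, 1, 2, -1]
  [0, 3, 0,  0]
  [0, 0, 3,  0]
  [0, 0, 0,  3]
A Jordan chain for λ = 3 of length 2:
v_1 = (1, 0, 0, 0)ᵀ
v_2 = (0, 1, 0, 0)ᵀ

Let N = A − (3)·I. We want v_2 with N^2 v_2 = 0 but N^1 v_2 ≠ 0; then v_{j-1} := N · v_j for j = 2, …, 2.

Pick v_2 = (0, 1, 0, 0)ᵀ.
Then v_1 = N · v_2 = (1, 0, 0, 0)ᵀ.

Sanity check: (A − (3)·I) v_1 = (0, 0, 0, 0)ᵀ = 0. ✓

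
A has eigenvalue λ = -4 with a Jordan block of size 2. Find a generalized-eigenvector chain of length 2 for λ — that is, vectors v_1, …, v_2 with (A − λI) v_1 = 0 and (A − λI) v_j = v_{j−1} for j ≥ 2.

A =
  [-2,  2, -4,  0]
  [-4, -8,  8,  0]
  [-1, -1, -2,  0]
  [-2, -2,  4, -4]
A Jordan chain for λ = -4 of length 2:
v_1 = (2, -4, -1, -2)ᵀ
v_2 = (1, 0, 0, 0)ᵀ

Let N = A − (-4)·I. We want v_2 with N^2 v_2 = 0 but N^1 v_2 ≠ 0; then v_{j-1} := N · v_j for j = 2, …, 2.

Pick v_2 = (1, 0, 0, 0)ᵀ.
Then v_1 = N · v_2 = (2, -4, -1, -2)ᵀ.

Sanity check: (A − (-4)·I) v_1 = (0, 0, 0, 0)ᵀ = 0. ✓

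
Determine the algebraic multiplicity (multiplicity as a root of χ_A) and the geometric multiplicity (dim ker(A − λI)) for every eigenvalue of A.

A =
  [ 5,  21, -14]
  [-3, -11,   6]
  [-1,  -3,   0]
λ = -2: alg = 3, geom = 2

Step 1 — factor the characteristic polynomial to read off the algebraic multiplicities:
  χ_A(x) = (x + 2)^3

Step 2 — compute geometric multiplicities via the rank-nullity identity g(λ) = n − rank(A − λI):
  rank(A − (-2)·I) = 1, so dim ker(A − (-2)·I) = n − 1 = 2

Summary:
  λ = -2: algebraic multiplicity = 3, geometric multiplicity = 2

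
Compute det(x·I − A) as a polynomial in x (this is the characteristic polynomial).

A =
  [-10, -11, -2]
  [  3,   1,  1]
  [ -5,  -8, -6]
x^3 + 15*x^2 + 75*x + 125

Expanding det(x·I − A) (e.g. by cofactor expansion or by noting that A is similar to its Jordan form J, which has the same characteristic polynomial as A) gives
  χ_A(x) = x^3 + 15*x^2 + 75*x + 125
which factors as (x + 5)^3. The eigenvalues (with algebraic multiplicities) are λ = -5 with multiplicity 3.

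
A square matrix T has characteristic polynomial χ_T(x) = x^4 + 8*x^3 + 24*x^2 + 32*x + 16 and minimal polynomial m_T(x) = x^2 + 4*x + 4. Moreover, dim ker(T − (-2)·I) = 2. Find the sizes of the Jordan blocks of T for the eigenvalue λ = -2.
Block sizes for λ = -2: [2, 2]

Step 1 — from the characteristic polynomial, algebraic multiplicity of λ = -2 is 4. From dim ker(T − (-2)·I) = 2, there are exactly 2 Jordan blocks for λ = -2.
Step 2 — from the minimal polynomial, the factor (x + 2)^2 tells us the largest block for λ = -2 has size 2.
Step 3 — with total size 4, 2 blocks, and largest block 2, the block sizes (in nonincreasing order) are [2, 2].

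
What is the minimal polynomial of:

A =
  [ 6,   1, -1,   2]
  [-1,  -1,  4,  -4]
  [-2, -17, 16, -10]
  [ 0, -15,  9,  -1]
x^3 - 15*x^2 + 75*x - 125

The characteristic polynomial is χ_A(x) = (x - 5)^4, so the eigenvalues are known. The minimal polynomial is
  m_A(x) = Π_λ (x − λ)^{k_λ}
where k_λ is the size of the *largest* Jordan block for λ (equivalently, the smallest k with (A − λI)^k v = 0 for every generalised eigenvector v of λ).

  λ = 5: largest Jordan block has size 3, contributing (x − 5)^3

So m_A(x) = (x - 5)^3 = x^3 - 15*x^2 + 75*x - 125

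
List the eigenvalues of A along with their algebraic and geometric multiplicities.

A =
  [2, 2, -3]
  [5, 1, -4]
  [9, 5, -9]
λ = -2: alg = 3, geom = 1

Step 1 — factor the characteristic polynomial to read off the algebraic multiplicities:
  χ_A(x) = (x + 2)^3

Step 2 — compute geometric multiplicities via the rank-nullity identity g(λ) = n − rank(A − λI):
  rank(A − (-2)·I) = 2, so dim ker(A − (-2)·I) = n − 2 = 1

Summary:
  λ = -2: algebraic multiplicity = 3, geometric multiplicity = 1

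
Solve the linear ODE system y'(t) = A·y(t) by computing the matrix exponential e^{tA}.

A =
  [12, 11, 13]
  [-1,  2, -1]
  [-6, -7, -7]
e^{tA} =
  [3*t*exp(4*t) + 2*exp(4*t) - exp(-t), 6*t*exp(4*t) + exp(4*t) - exp(-t), 3*t*exp(4*t) + 2*exp(4*t) - 2*exp(-t)]
  [-t*exp(4*t), -2*t*exp(4*t) + exp(4*t), -t*exp(4*t)]
  [-t*exp(4*t) - exp(4*t) + exp(-t), -2*t*exp(4*t) - exp(4*t) + exp(-t), -t*exp(4*t) - exp(4*t) + 2*exp(-t)]

Strategy: write A = P · J · P⁻¹ where J is a Jordan canonical form, so e^{tA} = P · e^{tJ} · P⁻¹, and e^{tJ} can be computed block-by-block.

A has Jordan form
J =
  [-1, 0, 0]
  [ 0, 4, 1]
  [ 0, 0, 4]
(up to reordering of blocks).

Per-block formulas:
  For a 2×2 Jordan block J_2(4): exp(t · J_2(4)) = e^(4t)·(I + t·N), where N is the 2×2 nilpotent shift.
  For a 1×1 block at λ = -1: exp(t · [-1]) = [e^(-1t)].

After assembling e^{tJ} and conjugating by P, we get:

e^{tA} =
  [3*t*exp(4*t) + 2*exp(4*t) - exp(-t), 6*t*exp(4*t) + exp(4*t) - exp(-t), 3*t*exp(4*t) + 2*exp(4*t) - 2*exp(-t)]
  [-t*exp(4*t), -2*t*exp(4*t) + exp(4*t), -t*exp(4*t)]
  [-t*exp(4*t) - exp(4*t) + exp(-t), -2*t*exp(4*t) - exp(4*t) + exp(-t), -t*exp(4*t) - exp(4*t) + 2*exp(-t)]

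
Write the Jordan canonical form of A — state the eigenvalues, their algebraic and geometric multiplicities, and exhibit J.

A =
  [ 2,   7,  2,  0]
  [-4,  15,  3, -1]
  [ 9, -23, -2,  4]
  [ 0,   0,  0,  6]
J_3(5) ⊕ J_1(6)

The characteristic polynomial is
  det(x·I − A) = x^4 - 21*x^3 + 165*x^2 - 575*x + 750 = (x - 6)*(x - 5)^3

Eigenvalues and multiplicities (the geometric multiplicity of λ is n − rank(A − λI), which equals the number of Jordan blocks for λ):
  λ = 5: algebraic multiplicity = 3, geometric multiplicity = 1
  λ = 6: algebraic multiplicity = 1, geometric multiplicity = 1

Determining the block sizes for each eigenvalue:
  λ = 5: one block (gm = 1), so the single block has size am = 3 → block sizes [3]
  λ = 6: one block (gm = 1), so the single block has size am = 1 → block sizes [1]

Assembling the blocks gives a Jordan form
J =
  [5, 1, 0, 0]
  [0, 5, 1, 0]
  [0, 0, 5, 0]
  [0, 0, 0, 6]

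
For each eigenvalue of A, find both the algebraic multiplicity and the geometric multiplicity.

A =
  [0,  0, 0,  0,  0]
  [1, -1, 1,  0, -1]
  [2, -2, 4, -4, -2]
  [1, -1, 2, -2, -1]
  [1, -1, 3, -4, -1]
λ = 0: alg = 5, geom = 3

Step 1 — factor the characteristic polynomial to read off the algebraic multiplicities:
  χ_A(x) = x^5

Step 2 — compute geometric multiplicities via the rank-nullity identity g(λ) = n − rank(A − λI):
  rank(A − (0)·I) = 2, so dim ker(A − (0)·I) = n − 2 = 3

Summary:
  λ = 0: algebraic multiplicity = 5, geometric multiplicity = 3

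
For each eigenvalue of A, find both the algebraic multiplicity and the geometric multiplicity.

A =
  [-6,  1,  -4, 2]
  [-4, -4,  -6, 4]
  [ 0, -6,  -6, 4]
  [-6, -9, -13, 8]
λ = -2: alg = 4, geom = 2

Step 1 — factor the characteristic polynomial to read off the algebraic multiplicities:
  χ_A(x) = (x + 2)^4

Step 2 — compute geometric multiplicities via the rank-nullity identity g(λ) = n − rank(A − λI):
  rank(A − (-2)·I) = 2, so dim ker(A − (-2)·I) = n − 2 = 2

Summary:
  λ = -2: algebraic multiplicity = 4, geometric multiplicity = 2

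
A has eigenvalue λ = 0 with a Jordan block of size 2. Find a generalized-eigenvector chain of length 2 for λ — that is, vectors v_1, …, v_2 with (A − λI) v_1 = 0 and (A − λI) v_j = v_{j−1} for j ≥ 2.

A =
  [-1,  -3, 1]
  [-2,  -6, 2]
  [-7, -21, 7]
A Jordan chain for λ = 0 of length 2:
v_1 = (-1, -2, -7)ᵀ
v_2 = (1, 0, 0)ᵀ

Let N = A − (0)·I. We want v_2 with N^2 v_2 = 0 but N^1 v_2 ≠ 0; then v_{j-1} := N · v_j for j = 2, …, 2.

Pick v_2 = (1, 0, 0)ᵀ.
Then v_1 = N · v_2 = (-1, -2, -7)ᵀ.

Sanity check: (A − (0)·I) v_1 = (0, 0, 0)ᵀ = 0. ✓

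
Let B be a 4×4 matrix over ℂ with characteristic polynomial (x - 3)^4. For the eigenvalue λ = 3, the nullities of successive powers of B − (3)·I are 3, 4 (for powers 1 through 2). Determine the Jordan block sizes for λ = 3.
Block sizes for λ = 3: [2, 1, 1]

From the dimensions of kernels of powers, the number of Jordan blocks of size at least j is d_j − d_{j−1} where d_j = dim ker(N^j) (with d_0 = 0). Computing the differences gives [3, 1].
The number of blocks of size exactly k is (#blocks of size ≥ k) − (#blocks of size ≥ k + 1), so the partition is: 2 block(s) of size 1, 1 block(s) of size 2.
In nonincreasing order the block sizes are [2, 1, 1].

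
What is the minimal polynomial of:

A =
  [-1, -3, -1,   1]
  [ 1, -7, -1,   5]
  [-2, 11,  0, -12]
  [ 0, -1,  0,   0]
x^3 + 6*x^2 + 12*x + 8

The characteristic polynomial is χ_A(x) = (x + 2)^4, so the eigenvalues are known. The minimal polynomial is
  m_A(x) = Π_λ (x − λ)^{k_λ}
where k_λ is the size of the *largest* Jordan block for λ (equivalently, the smallest k with (A − λI)^k v = 0 for every generalised eigenvector v of λ).

  λ = -2: largest Jordan block has size 3, contributing (x + 2)^3

So m_A(x) = (x + 2)^3 = x^3 + 6*x^2 + 12*x + 8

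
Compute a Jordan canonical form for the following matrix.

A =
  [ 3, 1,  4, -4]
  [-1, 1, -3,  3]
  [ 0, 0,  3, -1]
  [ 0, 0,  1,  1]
J_3(2) ⊕ J_1(2)

The characteristic polynomial is
  det(x·I − A) = x^4 - 8*x^3 + 24*x^2 - 32*x + 16 = (x - 2)^4

Eigenvalues and multiplicities (the geometric multiplicity of λ is n − rank(A − λI), which equals the number of Jordan blocks for λ):
  λ = 2: algebraic multiplicity = 4, geometric multiplicity = 2

Determining the block sizes for each eigenvalue:
  λ = 2: with am = 4 and gm = 2, the partition is not yet determined (e.g. several partitions of 4 into 2 parts exist). Let N = A − (2)·I. Computing rank(N^1) = 2, rank(N^2) = 1, rank(N^3) = 0; the number of blocks of size ≥ j is rank(N^{j−1}) − rank(N^j), giving [2, 1, 1]. So we have 1 block(s) of size 3, 1 block(s) of size 1 → block sizes [3, 1]

Assembling the blocks gives a Jordan form
J =
  [2, 1, 0, 0]
  [0, 2, 1, 0]
  [0, 0, 2, 0]
  [0, 0, 0, 2]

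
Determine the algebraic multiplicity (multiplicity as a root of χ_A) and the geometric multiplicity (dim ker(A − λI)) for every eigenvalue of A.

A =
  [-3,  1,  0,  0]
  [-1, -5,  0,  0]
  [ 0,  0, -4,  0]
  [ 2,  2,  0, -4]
λ = -4: alg = 4, geom = 3

Step 1 — factor the characteristic polynomial to read off the algebraic multiplicities:
  χ_A(x) = (x + 4)^4

Step 2 — compute geometric multiplicities via the rank-nullity identity g(λ) = n − rank(A − λI):
  rank(A − (-4)·I) = 1, so dim ker(A − (-4)·I) = n − 1 = 3

Summary:
  λ = -4: algebraic multiplicity = 4, geometric multiplicity = 3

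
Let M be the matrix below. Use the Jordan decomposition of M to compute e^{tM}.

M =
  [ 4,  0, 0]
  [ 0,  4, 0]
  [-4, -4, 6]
e^{tM} =
  [exp(4*t), 0, 0]
  [0, exp(4*t), 0]
  [-2*exp(6*t) + 2*exp(4*t), -2*exp(6*t) + 2*exp(4*t), exp(6*t)]

Strategy: write M = P · J · P⁻¹ where J is a Jordan canonical form, so e^{tM} = P · e^{tJ} · P⁻¹, and e^{tJ} can be computed block-by-block.

M has Jordan form
J =
  [4, 0, 0]
  [0, 4, 0]
  [0, 0, 6]
(up to reordering of blocks).

Per-block formulas:
  For a 1×1 block at λ = 4: exp(t · [4]) = [e^(4t)].
  For a 1×1 block at λ = 6: exp(t · [6]) = [e^(6t)].

After assembling e^{tJ} and conjugating by P, we get:

e^{tM} =
  [exp(4*t), 0, 0]
  [0, exp(4*t), 0]
  [-2*exp(6*t) + 2*exp(4*t), -2*exp(6*t) + 2*exp(4*t), exp(6*t)]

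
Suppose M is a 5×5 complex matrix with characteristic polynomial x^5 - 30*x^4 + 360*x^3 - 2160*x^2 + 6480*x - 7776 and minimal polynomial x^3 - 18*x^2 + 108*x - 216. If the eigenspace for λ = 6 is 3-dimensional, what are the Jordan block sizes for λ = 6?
Block sizes for λ = 6: [3, 1, 1]

Step 1 — from the characteristic polynomial, algebraic multiplicity of λ = 6 is 5. From dim ker(M − (6)·I) = 3, there are exactly 3 Jordan blocks for λ = 6.
Step 2 — from the minimal polynomial, the factor (x − 6)^3 tells us the largest block for λ = 6 has size 3.
Step 3 — with total size 5, 3 blocks, and largest block 3, the block sizes (in nonincreasing order) are [3, 1, 1].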